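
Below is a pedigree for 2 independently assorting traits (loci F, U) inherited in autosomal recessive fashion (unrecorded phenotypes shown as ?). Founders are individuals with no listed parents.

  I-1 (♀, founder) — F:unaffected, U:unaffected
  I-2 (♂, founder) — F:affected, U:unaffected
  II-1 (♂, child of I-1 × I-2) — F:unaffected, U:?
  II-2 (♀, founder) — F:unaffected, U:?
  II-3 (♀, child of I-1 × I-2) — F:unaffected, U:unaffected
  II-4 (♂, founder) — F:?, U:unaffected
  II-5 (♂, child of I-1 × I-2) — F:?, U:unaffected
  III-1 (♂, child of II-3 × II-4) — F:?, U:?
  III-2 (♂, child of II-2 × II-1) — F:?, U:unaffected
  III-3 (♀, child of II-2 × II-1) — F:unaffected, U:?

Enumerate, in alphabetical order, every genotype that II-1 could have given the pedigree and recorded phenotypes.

F/I-1 un ·: FF|Ff
F/I-2 aff ·: ff
F/II-1 un I-1×I-2: Ff
F/II-2 un ·: FF|Ff
F/II-3 un I-1×I-2: Ff
F/II-4 ? ·: FF|Ff|ff
F/II-5 ? I-1×I-2: Ff|ff
F/III-1 ? II-3×II-4: FF|Ff|ff
F/III-2 ? II-2×II-1: FF|Ff|ff
F/III-3 un II-2×II-1: FF|Ff
⇒ F over [I-1,I-2,II-1,II-2,II-3,II-4,II-5,III-1,III-2,III-3]: 210 consistent
U/I-1 un ·: UU|Uu
U/I-2 un ·: UU|Uu
U/II-1 ? I-1×I-2: UU|Uu|uu
U/II-2 ? ·: UU|Uu|uu
U/II-3 un I-1×I-2: UU|Uu
U/II-4 un ·: UU|Uu
U/II-5 un I-1×I-2: UU|Uu
U/III-1 ? II-3×II-4: UU|Uu|uu
U/III-2 un II-2×II-1: UU|Uu
U/III-3 ? II-2×II-1: UU|Uu|uu
⇒ U over [I-1,I-2,II-1,II-2,II-3,II-4,II-5,III-1,III-2,III-3]: 930 consistent

II-1 ∈ {Ff UU, Ff Uu, Ff uu}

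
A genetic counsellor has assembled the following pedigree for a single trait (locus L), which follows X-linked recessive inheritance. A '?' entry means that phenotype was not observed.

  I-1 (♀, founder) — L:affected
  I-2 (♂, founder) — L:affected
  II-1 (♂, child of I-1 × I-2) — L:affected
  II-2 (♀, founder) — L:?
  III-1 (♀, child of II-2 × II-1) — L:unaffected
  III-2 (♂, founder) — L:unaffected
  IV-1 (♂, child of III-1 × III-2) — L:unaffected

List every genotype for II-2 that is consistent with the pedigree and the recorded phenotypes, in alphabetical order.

L/I-1 aff ·: X^lX^l
L/I-2 aff ·: X^lY
L/II-1 aff I-1×I-2: X^lY
L/II-2 ? ·: X^LX^L|X^LX^l
L/III-1 un II-2×II-1: X^LX^l
L/III-2 un ·: X^LY
L/IV-1 un III-1×III-2: X^LY
⇒ L over [I-1,I-2,II-1,II-2,III-1,III-2,IV-1]: 2 consistent

II-2 ∈ {X^LX^L, X^LX^l}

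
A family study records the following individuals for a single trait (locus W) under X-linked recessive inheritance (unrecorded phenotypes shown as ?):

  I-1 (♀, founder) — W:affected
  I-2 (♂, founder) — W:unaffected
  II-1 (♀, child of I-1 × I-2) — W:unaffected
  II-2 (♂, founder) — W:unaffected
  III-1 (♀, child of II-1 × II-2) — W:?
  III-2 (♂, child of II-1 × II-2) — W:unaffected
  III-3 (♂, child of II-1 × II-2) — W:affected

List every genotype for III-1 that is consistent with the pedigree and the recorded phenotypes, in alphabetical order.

III-1 ∈ {X^WX^W, X^WX^w}

W/I-1 aff ·: X^wX^w
W/I-2 un ·: X^WY
W/II-1 un I-1×I-2: X^WX^w
W/II-2 un ·: X^WY
W/III-1 ? II-1×II-2: X^WX^W|X^WX^w
W/III-2 un II-1×II-2: X^WY
W/III-3 aff II-1×II-2: X^wY
⇒ W over [I-1,I-2,II-1,II-2,III-1,III-2,III-3]: 2 consistent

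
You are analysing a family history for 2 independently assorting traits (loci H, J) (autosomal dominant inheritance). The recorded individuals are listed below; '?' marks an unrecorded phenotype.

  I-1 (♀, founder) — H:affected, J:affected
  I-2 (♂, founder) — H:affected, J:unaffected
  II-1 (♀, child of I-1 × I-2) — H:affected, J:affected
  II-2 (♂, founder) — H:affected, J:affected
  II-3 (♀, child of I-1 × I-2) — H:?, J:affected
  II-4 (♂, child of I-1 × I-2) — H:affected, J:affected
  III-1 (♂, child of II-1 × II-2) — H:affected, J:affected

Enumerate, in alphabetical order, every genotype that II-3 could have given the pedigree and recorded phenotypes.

H/I-1 aff ·: Hh|HH
H/I-2 aff ·: Hh|HH
H/II-1 aff I-1×I-2: Hh|HH
H/II-2 aff ·: Hh|HH
H/II-3 ? I-1×I-2: hh|Hh|HH
H/II-4 aff I-1×I-2: Hh|HH
H/III-1 aff II-1×II-2: Hh|HH
⇒ H over [I-1,I-2,II-1,II-2,II-3,II-4,III-1]: 101 consistent
J/I-1 aff ·: Jj|JJ
J/I-2 un ·: jj
J/II-1 aff I-1×I-2: Jj
J/II-2 aff ·: Jj|JJ
J/II-3 aff I-1×I-2: Jj
J/II-4 aff I-1×I-2: Jj
J/III-1 aff II-1×II-2: Jj|JJ
⇒ J over [I-1,I-2,II-1,II-2,II-3,II-4,III-1]: 8 consistent

II-3 ∈ {HH Jj, Hh Jj, hh Jj}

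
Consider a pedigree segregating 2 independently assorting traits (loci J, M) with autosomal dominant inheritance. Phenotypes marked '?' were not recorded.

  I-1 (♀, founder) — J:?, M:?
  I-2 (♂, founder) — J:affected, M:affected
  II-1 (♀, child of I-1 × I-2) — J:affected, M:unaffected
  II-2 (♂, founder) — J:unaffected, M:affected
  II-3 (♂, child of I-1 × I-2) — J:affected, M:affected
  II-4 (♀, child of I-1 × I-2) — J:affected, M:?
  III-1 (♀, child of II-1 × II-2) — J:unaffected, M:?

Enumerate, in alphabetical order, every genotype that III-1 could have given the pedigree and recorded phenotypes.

III-1 ∈ {jj Mm, jj mm}

J/I-1 ? ·: jj|Jj|JJ
J/I-2 aff ·: Jj|JJ
J/II-1 aff I-1×I-2: Jj
J/II-2 un ·: jj
J/II-3 aff I-1×I-2: Jj|JJ
J/II-4 aff I-1×I-2: Jj|JJ
J/III-1 un II-1×II-2: jj
⇒ J over [I-1,I-2,II-1,II-2,II-3,II-4,III-1]: 14 consistent
M/I-1 ? ·: mm|Mm
M/I-2 aff ·: Mm
M/II-1 un I-1×I-2: mm
M/II-2 aff ·: Mm|MM
M/II-3 aff I-1×I-2: Mm|MM
M/II-4 ? I-1×I-2: mm|Mm|MM
M/III-1 ? II-1×II-2: mm|Mm
⇒ M over [I-1,I-2,II-1,II-2,II-3,II-4,III-1]: 24 consistent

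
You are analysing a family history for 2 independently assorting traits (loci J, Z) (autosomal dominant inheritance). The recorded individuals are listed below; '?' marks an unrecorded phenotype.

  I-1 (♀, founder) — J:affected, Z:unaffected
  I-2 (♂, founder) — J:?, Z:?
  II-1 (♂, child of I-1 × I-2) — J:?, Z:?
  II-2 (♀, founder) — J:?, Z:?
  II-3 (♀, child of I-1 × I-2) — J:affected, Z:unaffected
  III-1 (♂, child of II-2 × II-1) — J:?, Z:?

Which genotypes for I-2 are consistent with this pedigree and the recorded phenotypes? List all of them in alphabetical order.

J/I-1 aff ·: Jj|JJ
J/I-2 ? ·: jj|Jj|JJ
J/II-1 ? I-1×I-2: jj|Jj|JJ
J/II-2 ? ·: jj|Jj|JJ
J/II-3 aff I-1×I-2: Jj|JJ
J/III-1 ? II-2×II-1: jj|Jj|JJ
⇒ J over [I-1,I-2,II-1,II-2,II-3,III-1]: 96 consistent
Z/I-1 un ·: zz
Z/I-2 ? ·: zz|Zz
Z/II-1 ? I-1×I-2: zz|Zz
Z/II-2 ? ·: zz|Zz|ZZ
Z/II-3 un I-1×I-2: zz
Z/III-1 ? II-2×II-1: zz|Zz|ZZ
⇒ Z over [I-1,I-2,II-1,II-2,II-3,III-1]: 15 consistent

I-2 ∈ {JJ Zz, JJ zz, Jj Zz, Jj zz, jj Zz, jj zz}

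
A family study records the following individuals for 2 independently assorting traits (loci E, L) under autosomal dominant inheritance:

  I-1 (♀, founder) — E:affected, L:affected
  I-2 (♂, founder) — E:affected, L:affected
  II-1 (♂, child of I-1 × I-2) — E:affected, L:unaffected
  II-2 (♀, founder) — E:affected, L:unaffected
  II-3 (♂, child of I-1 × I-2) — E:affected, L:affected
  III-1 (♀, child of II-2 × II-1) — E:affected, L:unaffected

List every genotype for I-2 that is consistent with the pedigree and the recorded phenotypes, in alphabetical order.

I-2 ∈ {EE Ll, Ee Ll}

E/I-1 aff ·: Ee|EE
E/I-2 aff ·: Ee|EE
E/II-1 aff I-1×I-2: Ee|EE
E/II-2 aff ·: Ee|EE
E/II-3 aff I-1×I-2: Ee|EE
E/III-1 aff II-2×II-1: Ee|EE
⇒ E over [I-1,I-2,II-1,II-2,II-3,III-1]: 45 consistent
L/I-1 aff ·: Ll
L/I-2 aff ·: Ll
L/II-1 un I-1×I-2: ll
L/II-2 un ·: ll
L/II-3 aff I-1×I-2: Ll|LL
L/III-1 un II-2×II-1: ll
⇒ L over [I-1,I-2,II-1,II-2,II-3,III-1]: 2 consistent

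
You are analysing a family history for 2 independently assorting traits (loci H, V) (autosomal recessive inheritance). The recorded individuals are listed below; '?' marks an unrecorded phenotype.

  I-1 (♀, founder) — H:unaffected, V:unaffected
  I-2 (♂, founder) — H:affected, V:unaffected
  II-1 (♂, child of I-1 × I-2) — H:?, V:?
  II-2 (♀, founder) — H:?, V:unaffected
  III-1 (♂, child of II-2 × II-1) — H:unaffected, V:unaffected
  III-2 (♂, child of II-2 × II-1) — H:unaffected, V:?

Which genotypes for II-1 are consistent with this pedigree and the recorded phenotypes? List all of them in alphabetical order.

H/I-1 un ·: HH|Hh
H/I-2 aff ·: hh
H/II-1 ? I-1×I-2: Hh|hh
H/II-2 ? ·: HH|Hh|hh
H/III-1 un II-2×II-1: HH|Hh
H/III-2 un II-2×II-1: HH|Hh
⇒ H over [I-1,I-2,II-1,II-2,III-1,III-2]: 20 consistent
V/I-1 un ·: VV|Vv
V/I-2 un ·: VV|Vv
V/II-1 ? I-1×I-2: VV|Vv|vv
V/II-2 un ·: VV|Vv
V/III-1 un II-2×II-1: VV|Vv
V/III-2 ? II-2×II-1: VV|Vv|vv
⇒ V over [I-1,I-2,II-1,II-2,III-1,III-2]: 53 consistent

II-1 ∈ {Hh VV, Hh Vv, Hh vv, hh VV, hh Vv, hh vv}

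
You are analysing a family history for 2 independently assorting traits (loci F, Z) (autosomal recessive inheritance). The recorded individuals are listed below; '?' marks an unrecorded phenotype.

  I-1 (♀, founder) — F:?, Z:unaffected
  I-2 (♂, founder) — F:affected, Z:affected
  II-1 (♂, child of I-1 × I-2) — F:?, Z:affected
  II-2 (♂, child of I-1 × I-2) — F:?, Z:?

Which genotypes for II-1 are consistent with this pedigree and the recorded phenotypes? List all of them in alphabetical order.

II-1 ∈ {Ff zz, ff zz}

F/I-1 ? ·: FF|Ff|ff
F/I-2 aff ·: ff
F/II-1 ? I-1×I-2: Ff|ff
F/II-2 ? I-1×I-2: Ff|ff
⇒ F over [I-1,I-2,II-1,II-2]: 6 consistent
Z/I-1 un ·: Zz
Z/I-2 aff ·: zz
Z/II-1 aff I-1×I-2: zz
Z/II-2 ? I-1×I-2: Zz|zz
⇒ Z over [I-1,I-2,II-1,II-2]: 2 consistent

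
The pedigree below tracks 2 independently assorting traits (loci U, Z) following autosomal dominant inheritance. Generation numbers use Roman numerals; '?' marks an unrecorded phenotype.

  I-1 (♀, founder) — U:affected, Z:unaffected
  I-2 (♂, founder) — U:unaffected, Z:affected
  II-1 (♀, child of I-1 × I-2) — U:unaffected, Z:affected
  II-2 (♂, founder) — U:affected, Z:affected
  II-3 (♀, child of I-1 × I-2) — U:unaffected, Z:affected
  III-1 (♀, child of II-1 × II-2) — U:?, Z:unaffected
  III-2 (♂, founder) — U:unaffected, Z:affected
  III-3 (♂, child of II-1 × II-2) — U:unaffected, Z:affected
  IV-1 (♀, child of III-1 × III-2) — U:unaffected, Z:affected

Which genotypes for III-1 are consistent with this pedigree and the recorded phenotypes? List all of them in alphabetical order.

III-1 ∈ {Uu zz, uu zz}

U/I-1 aff ·: Uu
U/I-2 un ·: uu
U/II-1 un I-1×I-2: uu
U/II-2 aff ·: Uu
U/II-3 un I-1×I-2: uu
U/III-1 ? II-1×II-2: uu|Uu
U/III-2 un ·: uu
U/III-3 un II-1×II-2: uu
U/IV-1 un III-1×III-2: uu
⇒ U over [I-1,I-2,II-1,II-2,II-3,III-1,III-2,III-3,IV-1]: 2 consistent
Z/I-1 un ·: zz
Z/I-2 aff ·: Zz|ZZ
Z/II-1 aff I-1×I-2: Zz
Z/II-2 aff ·: Zz
Z/II-3 aff I-1×I-2: Zz
Z/III-1 un II-1×II-2: zz
Z/III-2 aff ·: Zz|ZZ
Z/III-3 aff II-1×II-2: Zz|ZZ
Z/IV-1 aff III-1×III-2: Zz
⇒ Z over [I-1,I-2,II-1,II-2,II-3,III-1,III-2,III-3,IV-1]: 8 consistent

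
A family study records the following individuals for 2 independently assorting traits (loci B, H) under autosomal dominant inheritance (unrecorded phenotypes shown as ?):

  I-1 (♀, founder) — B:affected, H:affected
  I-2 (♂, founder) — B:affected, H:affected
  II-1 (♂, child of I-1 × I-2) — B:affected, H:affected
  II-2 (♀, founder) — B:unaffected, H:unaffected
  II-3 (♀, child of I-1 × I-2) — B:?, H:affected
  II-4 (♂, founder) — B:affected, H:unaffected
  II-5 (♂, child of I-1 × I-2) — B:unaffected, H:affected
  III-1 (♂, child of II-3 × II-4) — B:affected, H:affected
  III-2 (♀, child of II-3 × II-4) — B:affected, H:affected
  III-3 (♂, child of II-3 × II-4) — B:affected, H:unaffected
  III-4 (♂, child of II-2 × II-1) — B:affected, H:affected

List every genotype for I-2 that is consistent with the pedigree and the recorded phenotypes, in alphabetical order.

B/I-1 aff ·: Bb
B/I-2 aff ·: Bb
B/II-1 aff I-1×I-2: Bb|BB
B/II-2 un ·: bb
B/II-3 ? I-1×I-2: bb|Bb|BB
B/II-4 aff ·: Bb|BB
B/II-5 un I-1×I-2: bb
B/III-1 aff II-3×II-4: Bb|BB
B/III-2 aff II-3×II-4: Bb|BB
B/III-3 aff II-3×II-4: Bb|BB
B/III-4 aff II-2×II-1: Bb
⇒ B over [I-1,I-2,II-1,II-2,II-3,II-4,II-5,III-1,III-2,III-3,III-4]: 54 consistent
H/I-1 aff ·: Hh|HH
H/I-2 aff ·: Hh|HH
H/II-1 aff I-1×I-2: Hh|HH
H/II-2 un ·: hh
H/II-3 aff I-1×I-2: Hh
H/II-4 un ·: hh
H/II-5 aff I-1×I-2: Hh|HH
H/III-1 aff II-3×II-4: Hh
H/III-2 aff II-3×II-4: Hh
H/III-3 un II-3×II-4: hh
H/III-4 aff II-2×II-1: Hh
⇒ H over [I-1,I-2,II-1,II-2,II-3,II-4,II-5,III-1,III-2,III-3,III-4]: 12 consistent

I-2 ∈ {Bb HH, Bb Hh}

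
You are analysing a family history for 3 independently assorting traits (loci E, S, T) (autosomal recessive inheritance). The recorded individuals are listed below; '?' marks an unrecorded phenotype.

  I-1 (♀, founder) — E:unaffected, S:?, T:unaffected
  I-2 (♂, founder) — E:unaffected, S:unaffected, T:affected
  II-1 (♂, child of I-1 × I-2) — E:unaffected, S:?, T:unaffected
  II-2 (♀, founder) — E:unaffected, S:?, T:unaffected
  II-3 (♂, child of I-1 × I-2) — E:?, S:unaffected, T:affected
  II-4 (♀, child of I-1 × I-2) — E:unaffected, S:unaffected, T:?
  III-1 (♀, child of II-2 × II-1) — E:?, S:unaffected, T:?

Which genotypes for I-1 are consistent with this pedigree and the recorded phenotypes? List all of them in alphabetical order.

E/I-1 un ·: EE|Ee
E/I-2 un ·: EE|Ee
E/II-1 un I-1×I-2: EE|Ee
E/II-2 un ·: EE|Ee
E/II-3 ? I-1×I-2: EE|Ee|ee
E/II-4 un I-1×I-2: EE|Ee
E/III-1 ? II-2×II-1: EE|Ee|ee
⇒ E over [I-1,I-2,II-1,II-2,II-3,II-4,III-1]: 115 consistent
S/I-1 ? ·: SS|Ss|ss
S/I-2 un ·: SS|Ss
S/II-1 ? I-1×I-2: SS|Ss|ss
S/II-2 ? ·: SS|Ss|ss
S/II-3 un I-1×I-2: SS|Ss
S/II-4 un I-1×I-2: SS|Ss
S/III-1 un II-2×II-1: SS|Ss
⇒ S over [I-1,I-2,II-1,II-2,II-3,II-4,III-1]: 132 consistent
T/I-1 un ·: Tt
T/I-2 aff ·: tt
T/II-1 un I-1×I-2: Tt
T/II-2 un ·: TT|Tt
T/II-3 aff I-1×I-2: tt
T/II-4 ? I-1×I-2: Tt|tt
T/III-1 ? II-2×II-1: TT|Tt|tt
⇒ T over [I-1,I-2,II-1,II-2,II-3,II-4,III-1]: 10 consistent

I-1 ∈ {EE SS Tt, EE Ss Tt, EE ss Tt, Ee SS Tt, Ee Ss Tt, Ee ss Tt}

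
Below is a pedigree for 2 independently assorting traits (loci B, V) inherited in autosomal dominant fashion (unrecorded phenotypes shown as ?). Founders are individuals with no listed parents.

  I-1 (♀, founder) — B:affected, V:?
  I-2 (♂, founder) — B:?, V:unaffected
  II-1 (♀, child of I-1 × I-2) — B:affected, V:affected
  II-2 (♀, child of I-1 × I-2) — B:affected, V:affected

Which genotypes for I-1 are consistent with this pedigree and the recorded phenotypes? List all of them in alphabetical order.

B/I-1 aff ·: Bb|BB
B/I-2 ? ·: bb|Bb|BB
B/II-1 aff I-1×I-2: Bb|BB
B/II-2 aff I-1×I-2: Bb|BB
⇒ B over [I-1,I-2,II-1,II-2]: 15 consistent
V/I-1 ? ·: Vv|VV
V/I-2 un ·: vv
V/II-1 aff I-1×I-2: Vv
V/II-2 aff I-1×I-2: Vv
⇒ V over [I-1,I-2,II-1,II-2]: 2 consistent

I-1 ∈ {BB VV, BB Vv, Bb VV, Bb Vv}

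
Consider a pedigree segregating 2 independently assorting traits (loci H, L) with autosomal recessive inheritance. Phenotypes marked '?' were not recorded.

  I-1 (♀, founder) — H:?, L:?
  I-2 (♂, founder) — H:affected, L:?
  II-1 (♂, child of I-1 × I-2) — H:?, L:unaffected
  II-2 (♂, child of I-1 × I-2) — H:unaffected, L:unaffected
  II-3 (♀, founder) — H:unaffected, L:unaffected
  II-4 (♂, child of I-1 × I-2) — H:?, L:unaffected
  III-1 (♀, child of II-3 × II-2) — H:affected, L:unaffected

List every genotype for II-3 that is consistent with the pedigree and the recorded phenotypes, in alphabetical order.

II-3 ∈ {Hh LL, Hh Ll}

H/I-1 ? ·: HH|Hh
H/I-2 aff ·: hh
H/II-1 ? I-1×I-2: Hh|hh
H/II-2 un I-1×I-2: Hh
H/II-3 un ·: Hh
H/II-4 ? I-1×I-2: Hh|hh
H/III-1 aff II-3×II-2: hh
⇒ H over [I-1,I-2,II-1,II-2,II-3,II-4,III-1]: 5 consistent
L/I-1 ? ·: LL|Ll|ll
L/I-2 ? ·: LL|Ll|ll
L/II-1 un I-1×I-2: LL|Ll
L/II-2 un I-1×I-2: LL|Ll
L/II-3 un ·: LL|Ll
L/II-4 un I-1×I-2: LL|Ll
L/III-1 un II-3×II-2: LL|Ll
⇒ L over [I-1,I-2,II-1,II-2,II-3,II-4,III-1]: 103 consistent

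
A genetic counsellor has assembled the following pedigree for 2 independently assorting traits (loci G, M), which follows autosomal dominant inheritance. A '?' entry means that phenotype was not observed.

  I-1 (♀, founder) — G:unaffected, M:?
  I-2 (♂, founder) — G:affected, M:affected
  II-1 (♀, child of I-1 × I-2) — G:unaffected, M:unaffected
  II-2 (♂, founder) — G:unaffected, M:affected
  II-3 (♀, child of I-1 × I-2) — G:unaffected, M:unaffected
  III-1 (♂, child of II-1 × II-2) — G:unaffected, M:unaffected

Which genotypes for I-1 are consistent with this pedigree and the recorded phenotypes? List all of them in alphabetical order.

I-1 ∈ {gg Mm, gg mm}

G/I-1 un ·: gg
G/I-2 aff ·: Gg
G/II-1 un I-1×I-2: gg
G/II-2 un ·: gg
G/II-3 un I-1×I-2: gg
G/III-1 un II-1×II-2: gg
⇒ G over [I-1,I-2,II-1,II-2,II-3,III-1]: 1 consistent
M/I-1 ? ·: mm|Mm
M/I-2 aff ·: Mm
M/II-1 un I-1×I-2: mm
M/II-2 aff ·: Mm
M/II-3 un I-1×I-2: mm
M/III-1 un II-1×II-2: mm
⇒ M over [I-1,I-2,II-1,II-2,II-3,III-1]: 2 consistent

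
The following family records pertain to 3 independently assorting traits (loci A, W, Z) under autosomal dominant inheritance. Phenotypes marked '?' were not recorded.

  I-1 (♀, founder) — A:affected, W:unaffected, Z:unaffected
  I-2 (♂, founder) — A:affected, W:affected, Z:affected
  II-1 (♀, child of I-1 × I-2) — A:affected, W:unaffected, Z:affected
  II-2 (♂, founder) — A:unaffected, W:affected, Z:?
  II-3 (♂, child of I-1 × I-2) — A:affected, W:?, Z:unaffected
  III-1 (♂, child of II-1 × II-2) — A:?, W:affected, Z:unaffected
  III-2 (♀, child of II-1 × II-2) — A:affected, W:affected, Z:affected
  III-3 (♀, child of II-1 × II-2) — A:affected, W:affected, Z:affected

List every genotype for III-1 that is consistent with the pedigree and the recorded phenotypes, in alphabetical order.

A/I-1 aff ·: Aa|AA
A/I-2 aff ·: Aa|AA
A/II-1 aff I-1×I-2: Aa|AA
A/II-2 un ·: aa
A/II-3 aff I-1×I-2: Aa|AA
A/III-1 ? II-1×II-2: aa|Aa
A/III-2 aff II-1×II-2: Aa
A/III-3 aff II-1×II-2: Aa
⇒ A over [I-1,I-2,II-1,II-2,II-3,III-1,III-2,III-3]: 19 consistent
W/I-1 un ·: ww
W/I-2 aff ·: Ww
W/II-1 un I-1×I-2: ww
W/II-2 aff ·: Ww|WW
W/II-3 ? I-1×I-2: ww|Ww
W/III-1 aff II-1×II-2: Ww
W/III-2 aff II-1×II-2: Ww
W/III-3 aff II-1×II-2: Ww
⇒ W over [I-1,I-2,II-1,II-2,II-3,III-1,III-2,III-3]: 4 consistent
Z/I-1 un ·: zz
Z/I-2 aff ·: Zz
Z/II-1 aff I-1×I-2: Zz
Z/II-2 ? ·: zz|Zz
Z/II-3 un I-1×I-2: zz
Z/III-1 un II-1×II-2: zz
Z/III-2 aff II-1×II-2: Zz|ZZ
Z/III-3 aff II-1×II-2: Zz|ZZ
⇒ Z over [I-1,I-2,II-1,II-2,II-3,III-1,III-2,III-3]: 5 consistent

III-1 ∈ {Aa Ww zz, aa Ww zz}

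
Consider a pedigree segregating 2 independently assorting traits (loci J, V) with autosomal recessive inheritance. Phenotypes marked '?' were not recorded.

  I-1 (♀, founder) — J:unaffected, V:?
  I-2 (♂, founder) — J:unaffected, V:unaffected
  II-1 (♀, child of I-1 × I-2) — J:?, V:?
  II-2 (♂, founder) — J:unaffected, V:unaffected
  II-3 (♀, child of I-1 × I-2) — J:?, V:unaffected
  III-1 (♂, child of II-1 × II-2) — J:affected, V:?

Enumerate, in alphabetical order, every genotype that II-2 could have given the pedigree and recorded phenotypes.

II-2 ∈ {Jj VV, Jj Vv}

J/I-1 un ·: JJ|Jj
J/I-2 un ·: JJ|Jj
J/II-1 ? I-1×I-2: Jj|jj
J/II-2 un ·: Jj
J/II-3 ? I-1×I-2: JJ|Jj|jj
J/III-1 aff II-1×II-2: jj
⇒ J over [I-1,I-2,II-1,II-2,II-3,III-1]: 10 consistent
V/I-1 ? ·: VV|Vv|vv
V/I-2 un ·: VV|Vv
V/II-1 ? I-1×I-2: VV|Vv|vv
V/II-2 un ·: VV|Vv
V/II-3 un I-1×I-2: VV|Vv
V/III-1 ? II-1×II-2: VV|Vv|vv
⇒ V over [I-1,I-2,II-1,II-2,II-3,III-1]: 70 consistent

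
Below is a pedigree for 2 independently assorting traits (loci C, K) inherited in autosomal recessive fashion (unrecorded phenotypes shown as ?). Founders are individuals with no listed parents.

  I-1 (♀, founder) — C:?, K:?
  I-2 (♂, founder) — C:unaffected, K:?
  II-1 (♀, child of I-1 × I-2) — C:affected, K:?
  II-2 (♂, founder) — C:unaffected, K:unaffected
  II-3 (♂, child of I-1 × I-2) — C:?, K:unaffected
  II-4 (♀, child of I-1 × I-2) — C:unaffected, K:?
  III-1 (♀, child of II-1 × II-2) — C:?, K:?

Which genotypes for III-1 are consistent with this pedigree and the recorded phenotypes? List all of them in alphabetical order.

C/I-1 ? ·: Cc|cc
C/I-2 un ·: Cc
C/II-1 aff I-1×I-2: cc
C/II-2 un ·: CC|Cc
C/II-3 ? I-1×I-2: CC|Cc|cc
C/II-4 un I-1×I-2: CC|Cc
C/III-1 ? II-1×II-2: Cc|cc
⇒ C over [I-1,I-2,II-1,II-2,II-3,II-4,III-1]: 24 consistent
K/I-1 ? ·: KK|Kk|kk
K/I-2 ? ·: KK|Kk|kk
K/II-1 ? I-1×I-2: KK|Kk|kk
K/II-2 un ·: KK|Kk
K/II-3 un I-1×I-2: KK|Kk
K/II-4 ? I-1×I-2: KK|Kk|kk
K/III-1 ? II-1×II-2: KK|Kk|kk
⇒ K over [I-1,I-2,II-1,II-2,II-3,II-4,III-1]: 175 consistent

III-1 ∈ {Cc KK, Cc Kk, Cc kk, cc KK, cc Kk, cc kk}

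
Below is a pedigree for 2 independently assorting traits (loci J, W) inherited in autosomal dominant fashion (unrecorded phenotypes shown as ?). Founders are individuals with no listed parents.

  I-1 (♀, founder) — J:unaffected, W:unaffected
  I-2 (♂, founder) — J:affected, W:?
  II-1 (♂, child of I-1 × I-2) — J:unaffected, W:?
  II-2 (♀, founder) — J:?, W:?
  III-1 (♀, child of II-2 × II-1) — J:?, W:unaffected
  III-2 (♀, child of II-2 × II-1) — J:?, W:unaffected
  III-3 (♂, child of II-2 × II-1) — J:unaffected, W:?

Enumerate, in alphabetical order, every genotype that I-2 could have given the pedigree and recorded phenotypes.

J/I-1 un ·: jj
J/I-2 aff ·: Jj
J/II-1 un I-1×I-2: jj
J/II-2 ? ·: jj|Jj
J/III-1 ? II-2×II-1: jj|Jj
J/III-2 ? II-2×II-1: jj|Jj
J/III-3 un II-2×II-1: jj
⇒ J over [I-1,I-2,II-1,II-2,III-1,III-2,III-3]: 5 consistent
W/I-1 un ·: ww
W/I-2 ? ·: ww|Ww|WW
W/II-1 ? I-1×I-2: ww|Ww
W/II-2 ? ·: ww|Ww
W/III-1 un II-2×II-1: ww
W/III-2 un II-2×II-1: ww
W/III-3 ? II-2×II-1: ww|Ww|WW
⇒ W over [I-1,I-2,II-1,II-2,III-1,III-2,III-3]: 16 consistent

I-2 ∈ {Jj WW, Jj Ww, Jj ww}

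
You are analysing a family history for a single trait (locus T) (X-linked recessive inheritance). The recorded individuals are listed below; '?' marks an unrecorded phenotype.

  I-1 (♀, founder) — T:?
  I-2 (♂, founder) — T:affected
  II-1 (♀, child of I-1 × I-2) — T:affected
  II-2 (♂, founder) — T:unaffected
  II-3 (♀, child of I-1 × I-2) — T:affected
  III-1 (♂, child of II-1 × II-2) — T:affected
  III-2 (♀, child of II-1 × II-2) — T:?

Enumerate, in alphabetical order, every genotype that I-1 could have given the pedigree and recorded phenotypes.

T/I-1 ? ·: X^TX^t|X^tX^t
T/I-2 aff ·: X^tY
T/II-1 aff I-1×I-2: X^tX^t
T/II-2 un ·: X^TY
T/II-3 aff I-1×I-2: X^tX^t
T/III-1 aff II-1×II-2: X^tY
T/III-2 ? II-1×II-2: X^TX^t
⇒ T over [I-1,I-2,II-1,II-2,II-3,III-1,III-2]: 2 consistent

I-1 ∈ {X^TX^t, X^tX^t}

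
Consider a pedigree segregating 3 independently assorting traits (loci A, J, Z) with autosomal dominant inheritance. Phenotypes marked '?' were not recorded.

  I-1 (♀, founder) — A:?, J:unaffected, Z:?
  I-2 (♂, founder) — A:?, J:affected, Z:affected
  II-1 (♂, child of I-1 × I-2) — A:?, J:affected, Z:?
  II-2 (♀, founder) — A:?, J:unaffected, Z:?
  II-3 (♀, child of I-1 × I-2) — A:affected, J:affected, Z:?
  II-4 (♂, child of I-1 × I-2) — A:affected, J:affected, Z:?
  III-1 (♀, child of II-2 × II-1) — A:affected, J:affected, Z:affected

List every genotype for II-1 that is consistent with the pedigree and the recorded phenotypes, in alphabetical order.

A/I-1 ? ·: aa|Aa|AA
A/I-2 ? ·: aa|Aa|AA
A/II-1 ? I-1×I-2: aa|Aa|AA
A/II-2 ? ·: aa|Aa|AA
A/II-3 aff I-1×I-2: Aa|AA
A/II-4 aff I-1×I-2: Aa|AA
A/III-1 aff II-2×II-1: Aa|AA
⇒ A over [I-1,I-2,II-1,II-2,II-3,II-4,III-1]: 144 consistent
J/I-1 un ·: jj
J/I-2 aff ·: Jj|JJ
J/II-1 aff I-1×I-2: Jj
J/II-2 un ·: jj
J/II-3 aff I-1×I-2: Jj
J/II-4 aff I-1×I-2: Jj
J/III-1 aff II-2×II-1: Jj
⇒ J over [I-1,I-2,II-1,II-2,II-3,II-4,III-1]: 2 consistent
Z/I-1 ? ·: zz|Zz|ZZ
Z/I-2 aff ·: Zz|ZZ
Z/II-1 ? I-1×I-2: zz|Zz|ZZ
Z/II-2 ? ·: zz|Zz|ZZ
Z/II-3 ? I-1×I-2: zz|Zz|ZZ
Z/II-4 ? I-1×I-2: zz|Zz|ZZ
Z/III-1 aff II-2×II-1: Zz|ZZ
⇒ Z over [I-1,I-2,II-1,II-2,II-3,II-4,III-1]: 208 consistent

II-1 ∈ {AA Jj ZZ, AA Jj Zz, AA Jj zz, Aa Jj ZZ, Aa Jj Zz, Aa Jj zz, aa Jj ZZ, aa Jj Zz, aa Jj zz}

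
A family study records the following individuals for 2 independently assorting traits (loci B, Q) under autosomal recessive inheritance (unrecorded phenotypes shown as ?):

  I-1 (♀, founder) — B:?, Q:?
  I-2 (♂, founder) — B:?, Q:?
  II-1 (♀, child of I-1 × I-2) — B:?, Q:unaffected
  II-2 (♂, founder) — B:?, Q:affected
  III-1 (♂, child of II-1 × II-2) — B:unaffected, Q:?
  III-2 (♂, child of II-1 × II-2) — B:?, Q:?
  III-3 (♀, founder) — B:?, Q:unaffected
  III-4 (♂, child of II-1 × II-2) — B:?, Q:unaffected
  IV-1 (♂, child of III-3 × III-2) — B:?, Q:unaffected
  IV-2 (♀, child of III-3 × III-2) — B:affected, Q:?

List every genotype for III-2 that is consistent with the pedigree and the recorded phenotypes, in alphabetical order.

B/I-1 ? ·: BB|Bb|bb
B/I-2 ? ·: BB|Bb|bb
B/II-1 ? I-1×I-2: BB|Bb|bb
B/II-2 ? ·: BB|Bb|bb
B/III-1 un II-1×II-2: BB|Bb
B/III-2 ? II-1×II-2: Bb|bb
B/III-3 ? ·: Bb|bb
B/III-4 ? II-1×II-2: BB|Bb|bb
B/IV-1 ? III-3×III-2: BB|Bb|bb
B/IV-2 aff III-3×III-2: bb
⇒ B over [I-1,I-2,II-1,II-2,III-1,III-2,III-3,III-4,IV-1,IV-2]: 772 consistent
Q/I-1 ? ·: QQ|Qq|qq
Q/I-2 ? ·: QQ|Qq|qq
Q/II-1 un I-1×I-2: QQ|Qq
Q/II-2 aff ·: qq
Q/III-1 ? II-1×II-2: Qq|qq
Q/III-2 ? II-1×II-2: Qq|qq
Q/III-3 un ·: QQ|Qq
Q/III-4 un II-1×II-2: Qq
Q/IV-1 un III-3×III-2: QQ|Qq
Q/IV-2 ? III-3×III-2: QQ|Qq|qq
⇒ Q over [I-1,I-2,II-1,II-2,III-1,III-2,III-3,III-4,IV-1,IV-2]: 222 consistent

III-2 ∈ {Bb Qq, Bb qq, bb Qq, bb qq}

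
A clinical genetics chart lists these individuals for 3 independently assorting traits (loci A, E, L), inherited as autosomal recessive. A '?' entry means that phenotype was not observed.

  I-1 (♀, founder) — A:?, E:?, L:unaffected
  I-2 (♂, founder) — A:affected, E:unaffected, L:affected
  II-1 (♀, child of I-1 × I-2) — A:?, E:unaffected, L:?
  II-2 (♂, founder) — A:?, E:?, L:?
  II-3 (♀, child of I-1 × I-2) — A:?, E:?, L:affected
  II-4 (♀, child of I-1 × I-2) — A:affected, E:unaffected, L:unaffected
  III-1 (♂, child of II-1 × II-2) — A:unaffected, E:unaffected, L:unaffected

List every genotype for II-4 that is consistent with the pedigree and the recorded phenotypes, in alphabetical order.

A/I-1 ? ·: Aa|aa
A/I-2 aff ·: aa
A/II-1 ? I-1×I-2: Aa|aa
A/II-2 ? ·: AA|Aa|aa
A/II-3 ? I-1×I-2: Aa|aa
A/II-4 aff I-1×I-2: aa
A/III-1 un II-1×II-2: AA|Aa
⇒ A over [I-1,I-2,II-1,II-2,II-3,II-4,III-1]: 16 consistent
E/I-1 ? ·: EE|Ee|ee
E/I-2 un ·: EE|Ee
E/II-1 un I-1×I-2: EE|Ee
E/II-2 ? ·: EE|Ee|ee
E/II-3 ? I-1×I-2: EE|Ee|ee
E/II-4 un I-1×I-2: EE|Ee
E/III-1 un II-1×II-2: EE|Ee
⇒ E over [I-1,I-2,II-1,II-2,II-3,II-4,III-1]: 145 consistent
L/I-1 un ·: Ll
L/I-2 aff ·: ll
L/II-1 ? I-1×I-2: Ll|ll
L/II-2 ? ·: LL|Ll|ll
L/II-3 aff I-1×I-2: ll
L/II-4 un I-1×I-2: Ll
L/III-1 un II-1×II-2: LL|Ll
⇒ L over [I-1,I-2,II-1,II-2,II-3,II-4,III-1]: 7 consistent

II-4 ∈ {aa EE Ll, aa Ee Ll}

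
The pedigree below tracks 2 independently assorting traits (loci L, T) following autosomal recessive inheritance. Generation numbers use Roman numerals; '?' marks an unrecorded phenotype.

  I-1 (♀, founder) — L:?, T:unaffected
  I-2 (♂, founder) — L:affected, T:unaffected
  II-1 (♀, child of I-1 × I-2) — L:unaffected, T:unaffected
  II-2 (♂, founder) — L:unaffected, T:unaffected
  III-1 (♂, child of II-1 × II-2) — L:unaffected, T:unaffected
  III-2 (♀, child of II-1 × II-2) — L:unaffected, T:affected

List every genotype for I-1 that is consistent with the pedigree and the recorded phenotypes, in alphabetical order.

L/I-1 ? ·: LL|Ll
L/I-2 aff ·: ll
L/II-1 un I-1×I-2: Ll
L/II-2 un ·: LL|Ll
L/III-1 un II-1×II-2: LL|Ll
L/III-2 un II-1×II-2: LL|Ll
⇒ L over [I-1,I-2,II-1,II-2,III-1,III-2]: 16 consistent
T/I-1 un ·: TT|Tt
T/I-2 un ·: TT|Tt
T/II-1 un I-1×I-2: Tt
T/II-2 un ·: Tt
T/III-1 un II-1×II-2: TT|Tt
T/III-2 aff II-1×II-2: tt
⇒ T over [I-1,I-2,II-1,II-2,III-1,III-2]: 6 consistent

I-1 ∈ {LL TT, LL Tt, Ll TT, Ll Tt}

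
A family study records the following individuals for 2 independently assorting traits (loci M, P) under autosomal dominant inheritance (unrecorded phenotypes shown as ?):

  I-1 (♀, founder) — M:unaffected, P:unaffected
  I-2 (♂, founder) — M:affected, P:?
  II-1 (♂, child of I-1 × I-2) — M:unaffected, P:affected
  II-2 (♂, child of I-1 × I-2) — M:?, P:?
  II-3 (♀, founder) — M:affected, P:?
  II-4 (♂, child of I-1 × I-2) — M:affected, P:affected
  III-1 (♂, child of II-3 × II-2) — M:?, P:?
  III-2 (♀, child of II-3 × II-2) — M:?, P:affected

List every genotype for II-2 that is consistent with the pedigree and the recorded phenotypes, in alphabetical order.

M/I-1 un ·: mm
M/I-2 aff ·: Mm
M/II-1 un I-1×I-2: mm
M/II-2 ? I-1×I-2: mm|Mm
M/II-3 aff ·: Mm|MM
M/II-4 aff I-1×I-2: Mm
M/III-1 ? II-3×II-2: mm|Mm|MM
M/III-2 ? II-3×II-2: mm|Mm|MM
⇒ M over [I-1,I-2,II-1,II-2,II-3,II-4,III-1,III-2]: 18 consistent
P/I-1 un ·: pp
P/I-2 ? ·: Pp|PP
P/II-1 aff I-1×I-2: Pp
P/II-2 ? I-1×I-2: pp|Pp
P/II-3 ? ·: pp|Pp|PP
P/II-4 aff I-1×I-2: Pp
P/III-1 ? II-3×II-2: pp|Pp|PP
P/III-2 aff II-3×II-2: Pp|PP
⇒ P over [I-1,I-2,II-1,II-2,II-3,II-4,III-1,III-2]: 27 consistent

II-2 ∈ {Mm Pp, Mm pp, mm Pp, mm pp}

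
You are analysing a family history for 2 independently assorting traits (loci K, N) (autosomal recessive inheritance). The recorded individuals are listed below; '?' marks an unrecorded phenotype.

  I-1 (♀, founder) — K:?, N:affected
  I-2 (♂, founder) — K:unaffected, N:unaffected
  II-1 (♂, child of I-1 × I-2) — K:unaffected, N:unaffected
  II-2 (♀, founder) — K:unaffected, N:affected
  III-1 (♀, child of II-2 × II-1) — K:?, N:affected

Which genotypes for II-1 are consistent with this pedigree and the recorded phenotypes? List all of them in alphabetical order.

K/I-1 ? ·: KK|Kk|kk
K/I-2 un ·: KK|Kk
K/II-1 un I-1×I-2: KK|Kk
K/II-2 un ·: KK|Kk
K/III-1 ? II-2×II-1: KK|Kk|kk
⇒ K over [I-1,I-2,II-1,II-2,III-1]: 37 consistent
N/I-1 aff ·: nn
N/I-2 un ·: NN|Nn
N/II-1 un I-1×I-2: Nn
N/II-2 aff ·: nn
N/III-1 aff II-2×II-1: nn
⇒ N over [I-1,I-2,II-1,II-2,III-1]: 2 consistent

II-1 ∈ {KK Nn, Kk Nn}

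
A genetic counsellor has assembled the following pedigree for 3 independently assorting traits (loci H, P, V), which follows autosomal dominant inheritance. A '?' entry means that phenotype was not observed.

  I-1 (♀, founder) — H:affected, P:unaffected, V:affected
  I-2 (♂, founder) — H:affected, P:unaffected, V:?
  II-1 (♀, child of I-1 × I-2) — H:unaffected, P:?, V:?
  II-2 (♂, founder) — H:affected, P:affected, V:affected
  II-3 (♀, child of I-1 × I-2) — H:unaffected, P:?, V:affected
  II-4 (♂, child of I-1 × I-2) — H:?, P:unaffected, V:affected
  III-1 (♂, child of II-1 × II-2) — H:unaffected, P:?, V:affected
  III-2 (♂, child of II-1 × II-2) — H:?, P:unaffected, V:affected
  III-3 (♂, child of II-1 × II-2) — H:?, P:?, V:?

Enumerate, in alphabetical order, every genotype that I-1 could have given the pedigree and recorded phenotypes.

H/I-1 aff ·: Hh
H/I-2 aff ·: Hh
H/II-1 un I-1×I-2: hh
H/II-2 aff ·: Hh
H/II-3 un I-1×I-2: hh
H/II-4 ? I-1×I-2: hh|Hh|HH
H/III-1 un II-1×II-2: hh
H/III-2 ? II-1×II-2: hh|Hh
H/III-3 ? II-1×II-2: hh|Hh
⇒ H over [I-1,I-2,II-1,II-2,II-3,II-4,III-1,III-2,III-3]: 12 consistent
P/I-1 un ·: pp
P/I-2 un ·: pp
P/II-1 ? I-1×I-2: pp
P/II-2 aff ·: Pp
P/II-3 ? I-1×I-2: pp
P/II-4 un I-1×I-2: pp
P/III-1 ? II-1×II-2: pp|Pp
P/III-2 un II-1×II-2: pp
P/III-3 ? II-1×II-2: pp|Pp
⇒ P over [I-1,I-2,II-1,II-2,II-3,II-4,III-1,III-2,III-3]: 4 consistent
V/I-1 aff ·: Vv|VV
V/I-2 ? ·: vv|Vv|VV
V/II-1 ? I-1×I-2: vv|Vv|VV
V/II-2 aff ·: Vv|VV
V/II-3 aff I-1×I-2: Vv|VV
V/II-4 aff I-1×I-2: Vv|VV
V/III-1 aff II-1×II-2: Vv|VV
V/III-2 aff II-1×II-2: Vv|VV
V/III-3 ? II-1×II-2: vv|Vv|VV
⇒ V over [I-1,I-2,II-1,II-2,II-3,II-4,III-1,III-2,III-3]: 412 consistent

I-1 ∈ {Hh pp VV, Hh pp Vv}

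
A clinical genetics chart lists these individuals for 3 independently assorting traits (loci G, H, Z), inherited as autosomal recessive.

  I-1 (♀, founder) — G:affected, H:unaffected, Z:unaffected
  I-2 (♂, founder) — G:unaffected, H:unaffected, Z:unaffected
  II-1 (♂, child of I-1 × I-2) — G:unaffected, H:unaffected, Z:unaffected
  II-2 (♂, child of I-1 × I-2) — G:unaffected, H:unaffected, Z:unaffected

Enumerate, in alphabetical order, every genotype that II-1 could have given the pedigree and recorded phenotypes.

G/I-1 aff ·: gg
G/I-2 un ·: GG|Gg
G/II-1 un I-1×I-2: Gg
G/II-2 un I-1×I-2: Gg
⇒ G over [I-1,I-2,II-1,II-2]: 2 consistent
H/I-1 un ·: HH|Hh
H/I-2 un ·: HH|Hh
H/II-1 un I-1×I-2: HH|Hh
H/II-2 un I-1×I-2: HH|Hh
⇒ H over [I-1,I-2,II-1,II-2]: 13 consistent
Z/I-1 un ·: ZZ|Zz
Z/I-2 un ·: ZZ|Zz
Z/II-1 un I-1×I-2: ZZ|Zz
Z/II-2 un I-1×I-2: ZZ|Zz
⇒ Z over [I-1,I-2,II-1,II-2]: 13 consistent

II-1 ∈ {Gg HH ZZ, Gg HH Zz, Gg Hh ZZ, Gg Hh Zz}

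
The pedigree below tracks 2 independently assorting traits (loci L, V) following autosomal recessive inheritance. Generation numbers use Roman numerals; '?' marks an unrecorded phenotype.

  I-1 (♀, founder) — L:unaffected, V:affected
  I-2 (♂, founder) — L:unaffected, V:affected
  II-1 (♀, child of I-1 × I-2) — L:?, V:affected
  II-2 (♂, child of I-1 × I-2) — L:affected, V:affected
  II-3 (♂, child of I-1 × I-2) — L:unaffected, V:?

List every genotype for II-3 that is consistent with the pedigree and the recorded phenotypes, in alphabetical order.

II-3 ∈ {LL vv, Ll vv}

L/I-1 un ·: Ll
L/I-2 un ·: Ll
L/II-1 ? I-1×I-2: LL|Ll|ll
L/II-2 aff I-1×I-2: ll
L/II-3 un I-1×I-2: LL|Ll
⇒ L over [I-1,I-2,II-1,II-2,II-3]: 6 consistent
V/I-1 aff ·: vv
V/I-2 aff ·: vv
V/II-1 aff I-1×I-2: vv
V/II-2 aff I-1×I-2: vv
V/II-3 ? I-1×I-2: vv
⇒ V over [I-1,I-2,II-1,II-2,II-3]: 1 consistent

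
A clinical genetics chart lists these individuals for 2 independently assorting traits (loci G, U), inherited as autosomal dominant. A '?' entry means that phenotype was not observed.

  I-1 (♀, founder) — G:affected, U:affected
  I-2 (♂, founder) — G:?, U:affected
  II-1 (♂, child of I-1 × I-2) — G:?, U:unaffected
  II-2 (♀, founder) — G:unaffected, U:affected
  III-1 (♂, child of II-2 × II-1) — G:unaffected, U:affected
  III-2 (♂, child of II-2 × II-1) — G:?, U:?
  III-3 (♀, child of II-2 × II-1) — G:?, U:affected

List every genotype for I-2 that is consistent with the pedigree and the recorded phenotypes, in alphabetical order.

G/I-1 aff ·: Gg|GG
G/I-2 ? ·: gg|Gg|GG
G/II-1 ? I-1×I-2: gg|Gg
G/II-2 un ·: gg
G/III-1 un II-2×II-1: gg
G/III-2 ? II-2×II-1: gg|Gg
G/III-3 ? II-2×II-1: gg|Gg
⇒ G over [I-1,I-2,II-1,II-2,III-1,III-2,III-3]: 22 consistent
U/I-1 aff ·: Uu
U/I-2 aff ·: Uu
U/II-1 un I-1×I-2: uu
U/II-2 aff ·: Uu|UU
U/III-1 aff II-2×II-1: Uu
U/III-2 ? II-2×II-1: uu|Uu
U/III-3 aff II-2×II-1: Uu
⇒ U over [I-1,I-2,II-1,II-2,III-1,III-2,III-3]: 3 consistent

I-2 ∈ {GG Uu, Gg Uu, gg Uu}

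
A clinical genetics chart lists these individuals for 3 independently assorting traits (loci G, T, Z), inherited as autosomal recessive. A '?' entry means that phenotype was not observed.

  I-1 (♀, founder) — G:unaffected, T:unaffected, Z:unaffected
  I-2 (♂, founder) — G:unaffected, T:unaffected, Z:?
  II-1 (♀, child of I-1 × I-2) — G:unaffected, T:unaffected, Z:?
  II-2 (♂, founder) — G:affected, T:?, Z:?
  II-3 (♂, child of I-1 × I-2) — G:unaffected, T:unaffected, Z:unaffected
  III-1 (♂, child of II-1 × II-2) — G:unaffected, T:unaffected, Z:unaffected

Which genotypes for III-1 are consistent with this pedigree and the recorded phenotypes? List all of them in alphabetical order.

III-1 ∈ {Gg TT ZZ, Gg TT Zz, Gg Tt ZZ, Gg Tt Zz}

G/I-1 un ·: GG|Gg
G/I-2 un ·: GG|Gg
G/II-1 un I-1×I-2: GG|Gg
G/II-2 aff ·: gg
G/II-3 un I-1×I-2: GG|Gg
G/III-1 un II-1×II-2: Gg
⇒ G over [I-1,I-2,II-1,II-2,II-3,III-1]: 13 consistent
T/I-1 un ·: TT|Tt
T/I-2 un ·: TT|Tt
T/II-1 un I-1×I-2: TT|Tt
T/II-2 ? ·: TT|Tt|tt
T/II-3 un I-1×I-2: TT|Tt
T/III-1 un II-1×II-2: TT|Tt
⇒ T over [I-1,I-2,II-1,II-2,II-3,III-1]: 58 consistent
Z/I-1 un ·: ZZ|Zz
Z/I-2 ? ·: ZZ|Zz|zz
Z/II-1 ? I-1×I-2: ZZ|Zz|zz
Z/II-2 ? ·: ZZ|Zz|zz
Z/II-3 un I-1×I-2: ZZ|Zz
Z/III-1 un II-1×II-2: ZZ|Zz
⇒ Z over [I-1,I-2,II-1,II-2,II-3,III-1]: 74 consistent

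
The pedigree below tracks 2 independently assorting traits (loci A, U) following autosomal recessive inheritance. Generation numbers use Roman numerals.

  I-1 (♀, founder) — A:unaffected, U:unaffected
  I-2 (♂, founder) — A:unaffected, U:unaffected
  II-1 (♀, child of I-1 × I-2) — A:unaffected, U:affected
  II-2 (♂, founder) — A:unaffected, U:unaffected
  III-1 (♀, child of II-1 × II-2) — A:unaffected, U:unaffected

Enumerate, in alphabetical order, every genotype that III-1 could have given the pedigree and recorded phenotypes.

A/I-1 un ·: AA|Aa
A/I-2 un ·: AA|Aa
A/II-1 un I-1×I-2: AA|Aa
A/II-2 un ·: AA|Aa
A/III-1 un II-1×II-2: AA|Aa
⇒ A over [I-1,I-2,II-1,II-2,III-1]: 24 consistent
U/I-1 un ·: Uu
U/I-2 un ·: Uu
U/II-1 aff I-1×I-2: uu
U/II-2 un ·: UU|Uu
U/III-1 un II-1×II-2: Uu
⇒ U over [I-1,I-2,II-1,II-2,III-1]: 2 consistent

III-1 ∈ {AA Uu, Aa Uu}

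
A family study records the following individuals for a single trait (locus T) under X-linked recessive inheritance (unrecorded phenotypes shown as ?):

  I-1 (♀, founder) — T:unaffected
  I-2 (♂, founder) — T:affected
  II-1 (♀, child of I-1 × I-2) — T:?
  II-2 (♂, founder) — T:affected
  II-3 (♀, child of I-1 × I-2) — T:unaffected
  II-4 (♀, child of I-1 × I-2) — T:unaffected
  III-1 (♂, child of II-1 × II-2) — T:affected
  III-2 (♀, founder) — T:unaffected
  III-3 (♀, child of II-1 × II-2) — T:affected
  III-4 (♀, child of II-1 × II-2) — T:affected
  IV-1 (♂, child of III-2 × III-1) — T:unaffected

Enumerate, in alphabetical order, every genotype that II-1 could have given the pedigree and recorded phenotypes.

T/I-1 un ·: X^TX^T|X^TX^t
T/I-2 aff ·: X^tY
T/II-1 ? I-1×I-2: X^TX^t|X^tX^t
T/II-2 aff ·: X^tY
T/II-3 un I-1×I-2: X^TX^t
T/II-4 un I-1×I-2: X^TX^t
T/III-1 aff II-1×II-2: X^tY
T/III-2 un ·: X^TX^T|X^TX^t
T/III-3 aff II-1×II-2: X^tX^t
T/III-4 aff II-1×II-2: X^tX^t
T/IV-1 un III-2×III-1: X^TY
⇒ T over [I-1,I-2,II-1,II-2,II-3,II-4,III-1,III-2,III-3,III-4,IV-1]: 6 consistent

II-1 ∈ {X^TX^t, X^tX^t}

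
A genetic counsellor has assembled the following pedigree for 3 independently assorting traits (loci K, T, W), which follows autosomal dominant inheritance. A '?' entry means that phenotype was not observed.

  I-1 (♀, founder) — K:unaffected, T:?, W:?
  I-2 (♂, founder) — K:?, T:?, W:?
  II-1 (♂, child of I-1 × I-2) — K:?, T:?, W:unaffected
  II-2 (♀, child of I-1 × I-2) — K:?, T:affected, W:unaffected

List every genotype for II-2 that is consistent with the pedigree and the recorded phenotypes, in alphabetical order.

K/I-1 un ·: kk
K/I-2 ? ·: kk|Kk|KK
K/II-1 ? I-1×I-2: kk|Kk
K/II-2 ? I-1×I-2: kk|Kk
⇒ K over [I-1,I-2,II-1,II-2]: 6 consistent
T/I-1 ? ·: tt|Tt|TT
T/I-2 ? ·: tt|Tt|TT
T/II-1 ? I-1×I-2: tt|Tt|TT
T/II-2 aff I-1×I-2: Tt|TT
⇒ T over [I-1,I-2,II-1,II-2]: 21 consistent
W/I-1 ? ·: ww|Ww
W/I-2 ? ·: ww|Ww
W/II-1 un I-1×I-2: ww
W/II-2 un I-1×I-2: ww
⇒ W over [I-1,I-2,II-1,II-2]: 4 consistent

II-2 ∈ {Kk TT ww, Kk Tt ww, kk TT ww, kk Tt ww}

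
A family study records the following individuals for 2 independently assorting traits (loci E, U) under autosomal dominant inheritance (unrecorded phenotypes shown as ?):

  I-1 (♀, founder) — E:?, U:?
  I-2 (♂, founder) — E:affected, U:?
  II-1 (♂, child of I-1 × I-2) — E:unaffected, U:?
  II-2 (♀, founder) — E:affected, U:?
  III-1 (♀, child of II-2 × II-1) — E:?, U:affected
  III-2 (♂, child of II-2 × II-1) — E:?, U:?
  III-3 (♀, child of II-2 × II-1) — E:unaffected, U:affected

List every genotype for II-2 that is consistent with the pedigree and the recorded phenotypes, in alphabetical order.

II-2 ∈ {Ee UU, Ee Uu, Ee uu}

E/I-1 ? ·: ee|Ee
E/I-2 aff ·: Ee
E/II-1 un I-1×I-2: ee
E/II-2 aff ·: Ee
E/III-1 ? II-2×II-1: ee|Ee
E/III-2 ? II-2×II-1: ee|Ee
E/III-3 un II-2×II-1: ee
⇒ E over [I-1,I-2,II-1,II-2,III-1,III-2,III-3]: 8 consistent
U/I-1 ? ·: uu|Uu|UU
U/I-2 ? ·: uu|Uu|UU
U/II-1 ? I-1×I-2: uu|Uu|UU
U/II-2 ? ·: uu|Uu|UU
U/III-1 aff II-2×II-1: Uu|UU
U/III-2 ? II-2×II-1: uu|Uu|UU
U/III-3 aff II-2×II-1: Uu|UU
⇒ U over [I-1,I-2,II-1,II-2,III-1,III-2,III-3]: 206 consistent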